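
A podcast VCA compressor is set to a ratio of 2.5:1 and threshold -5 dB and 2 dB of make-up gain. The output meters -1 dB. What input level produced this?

Stripping the +2 dB make-up gives -3 dB at the gain stage.
That's 2 dB above the -5 dB threshold.
Input overshoot = R × output overshoot = 5 dB → input = -5 + 5 = 0 dB.

0 dB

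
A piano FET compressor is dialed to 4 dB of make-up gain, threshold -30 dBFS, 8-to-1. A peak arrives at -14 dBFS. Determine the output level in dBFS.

-24 dBFS

The input is 16 dB above the -30 dBFS threshold.
The 16 dB excess becomes 2 dB after 8:1 reduction.
That puts the output at -28 dBFS; make-up adds 4 dB, giving -24 dBFS.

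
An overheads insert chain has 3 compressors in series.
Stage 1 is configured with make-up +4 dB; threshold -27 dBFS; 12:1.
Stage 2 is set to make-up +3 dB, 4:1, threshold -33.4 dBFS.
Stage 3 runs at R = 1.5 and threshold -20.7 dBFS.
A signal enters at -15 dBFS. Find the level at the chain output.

-27.55 dBFS

Stage 1: 12 dB above -27 dBFS, reduced 12:1 to 1 dB above → -26 dBFS; +4 dB make-up → -22 dBFS.
Stage 2: -22 dBFS is 11.4 dB over -33.4 dBFS; at 4:1 that becomes 2.85 dB over, giving -30.55 dBFS; +3 dB make-up → -27.55 dBFS.
Stage 3: -27.55 dBFS is at or below the -20.7 dBFS threshold — no compression; output -27.55 dBFS.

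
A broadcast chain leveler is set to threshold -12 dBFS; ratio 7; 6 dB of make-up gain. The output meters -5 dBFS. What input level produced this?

Before make-up, the level was -5 − 6 = -11 dBFS.
That's 1 dB above the -12 dBFS threshold.
Undo the ratio: input overshoot = 1 × 7 = 7 dB, giving input = -5 dBFS.

-5 dBFS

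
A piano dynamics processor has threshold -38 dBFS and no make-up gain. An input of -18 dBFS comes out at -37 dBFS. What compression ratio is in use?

20:1

Input overshoot = -18 − (-38) = 20 dB; output overshoot = -37 − (-38) = 1 dB.
Ratio = 20 / 1 = 20.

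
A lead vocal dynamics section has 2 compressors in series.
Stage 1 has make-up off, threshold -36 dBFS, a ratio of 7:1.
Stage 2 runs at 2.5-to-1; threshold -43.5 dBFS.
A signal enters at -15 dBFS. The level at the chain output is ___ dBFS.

Stage 1: 21 dB above -36 dBFS, reduced 7:1 to 3 dB above → -33 dBFS.
Stage 2: -33 dBFS is 10.5 dB over -43.5 dBFS; at 2.5:1 that becomes 4.2 dB over, giving -39.3 dBFS.

-39.3 dBFS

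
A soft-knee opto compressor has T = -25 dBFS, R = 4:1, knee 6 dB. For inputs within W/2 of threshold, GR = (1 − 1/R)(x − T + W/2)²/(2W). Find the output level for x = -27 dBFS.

x − T + W/2 = -27 − (-25) + 3 = 1.
GR = (1 − 1/4) × 1² / 12 = 0.75 × 1 / 12 = 0.0625 dB.
Output = -27 − 0.0625 = -27.0625 dBFS.

-27.0625 dBFS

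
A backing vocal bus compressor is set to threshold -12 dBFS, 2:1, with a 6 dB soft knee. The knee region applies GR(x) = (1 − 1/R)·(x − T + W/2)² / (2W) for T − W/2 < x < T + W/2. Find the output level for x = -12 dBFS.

-12.375 dBFS

x − T + W/2 = -12 − (-12) + 3 = 3.
GR = (1 − 1/2) × 3² / 12 = 0.5 × 9 / 12 = 0.375 dB.
Output = -12 − 0.375 = -12.375 dBFS.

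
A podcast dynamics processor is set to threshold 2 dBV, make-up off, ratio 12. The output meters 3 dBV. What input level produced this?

14 dBV

The compressed level sits 3 − 2 = 1 dB over threshold.
Input overshoot = R × output overshoot = 12 dB → input = 2 + 12 = 14 dBV.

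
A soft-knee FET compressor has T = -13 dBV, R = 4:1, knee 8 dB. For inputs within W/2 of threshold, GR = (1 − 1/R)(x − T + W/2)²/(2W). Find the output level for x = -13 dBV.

x − T + W/2 = -13 − (-13) + 4 = 4.
GR = (1 − 1/4) × 4² / 16 = 0.75 × 16 / 16 = 0.75 dB.
Output = -13 − 0.75 = -13.75 dBV.

-13.75 dBV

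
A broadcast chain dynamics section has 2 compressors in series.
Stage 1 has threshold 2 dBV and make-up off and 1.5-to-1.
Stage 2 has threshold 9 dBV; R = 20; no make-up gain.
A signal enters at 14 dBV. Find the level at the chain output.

Stage 1: 12 dB above 2 dBV, reduced 1.5:1 to 8 dB above → 10 dBV.
Stage 2: 10 dBV is 1 dB over 9 dBV; at 20:1 that becomes 0.05 dB over, giving 9.05 dBV.

9.05 dBV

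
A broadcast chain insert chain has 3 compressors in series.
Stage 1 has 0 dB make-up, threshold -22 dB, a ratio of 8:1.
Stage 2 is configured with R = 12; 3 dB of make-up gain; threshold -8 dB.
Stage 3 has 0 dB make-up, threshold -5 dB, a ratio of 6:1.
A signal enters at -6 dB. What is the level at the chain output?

Stage 1: -6 dB is 16 dB over -22 dB; at 8:1 that becomes 2 dB over, giving -20 dB.
Stage 2: below threshold (-20 ≤ -8); passes unchanged; make-up brings it to -17 dB.
Stage 3: -17 dB is at or below the -5 dB threshold — no compression; output -17 dB.

-17 dB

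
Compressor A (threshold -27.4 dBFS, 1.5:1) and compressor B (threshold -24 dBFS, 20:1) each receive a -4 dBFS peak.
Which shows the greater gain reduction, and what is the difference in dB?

A: overshoot 23.4 dB → output overshoot 15.6 dB → GR 7.8 dB.
B: overshoot 20 dB → output overshoot 1 dB → GR 19 dB.
B applies 11.2 dB more gain reduction.

B, by 11.2 dB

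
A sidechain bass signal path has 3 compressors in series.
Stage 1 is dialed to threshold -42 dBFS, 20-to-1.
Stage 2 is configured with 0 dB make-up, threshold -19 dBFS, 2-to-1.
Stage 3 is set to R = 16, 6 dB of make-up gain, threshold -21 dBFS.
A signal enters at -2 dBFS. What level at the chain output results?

-34 dBFS

Stage 1: -2 dBFS is 40 dB over -42 dBFS; at 20:1 that becomes 2 dB over, giving -40 dBFS.
Stage 2: -40 dBFS is at or below the -19 dBFS threshold — no compression; output -40 dBFS.
Stage 3: -40 dBFS ≤ -21 dBFS, so stage 3 doesn't engage; make-up brings it to -34 dBFS.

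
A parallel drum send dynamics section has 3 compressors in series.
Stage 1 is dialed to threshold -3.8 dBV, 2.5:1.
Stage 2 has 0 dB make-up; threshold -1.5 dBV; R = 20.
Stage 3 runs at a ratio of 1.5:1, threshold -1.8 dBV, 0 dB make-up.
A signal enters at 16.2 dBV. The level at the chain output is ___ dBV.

-1.41 dBV

Stage 1: 16.2 dBV is 20 dB over -3.8 dBV; at 2.5:1 that becomes 8 dB over, giving 4.2 dBV.
Stage 2: 5.7 dB above -1.5 dBV, reduced 20:1 to 0.285 dB above → -1.215 dBV.
Stage 3: -1.215 dBV is 0.585 dB over -1.8 dBV; at 1.5:1 that becomes 0.39 dB over, giving -1.41 dBV.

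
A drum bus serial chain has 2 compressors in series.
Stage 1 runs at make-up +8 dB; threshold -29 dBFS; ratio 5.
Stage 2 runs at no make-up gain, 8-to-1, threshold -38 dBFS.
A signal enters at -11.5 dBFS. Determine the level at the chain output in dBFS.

-35.4375 dBFS

Stage 1: -11.5 dBFS is 17.5 dB over -29 dBFS; at 5:1 that becomes 3.5 dB over, giving -25.5 dBFS; +8 dB make-up → -17.5 dBFS.
Stage 2: -17.5 dBFS is 20.5 dB over -38 dBFS; at 8:1 that becomes 2.5625 dB over, giving -35.4375 dBFS.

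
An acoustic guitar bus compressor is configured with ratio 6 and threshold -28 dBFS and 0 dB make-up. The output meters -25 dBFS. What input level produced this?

-10 dBFS

That's 3 dB above the -28 dBFS threshold.
Undo the ratio: input overshoot = 3 × 6 = 18 dB, giving input = -10 dBFS.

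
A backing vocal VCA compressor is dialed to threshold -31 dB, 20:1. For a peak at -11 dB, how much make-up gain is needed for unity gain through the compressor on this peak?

Without make-up, output = threshold + overshoot/20 = -31 + 1 = -30 dB.
Gap to target: 19 dB.

19 dB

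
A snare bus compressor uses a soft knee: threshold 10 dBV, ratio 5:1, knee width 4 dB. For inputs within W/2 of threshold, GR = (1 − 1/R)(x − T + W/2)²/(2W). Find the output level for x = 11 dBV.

10.1 dBV

x − T + W/2 = 11 − 10 + 2 = 3.
GR = (1 − 1/5) × 3² / 8 = 0.8 × 9 / 8 = 0.9 dB.
Output = 11 − 0.9 = 10.1 dBV.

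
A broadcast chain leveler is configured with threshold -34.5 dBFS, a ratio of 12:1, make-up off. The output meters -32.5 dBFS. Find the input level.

That's 2 dB above the -34.5 dBFS threshold.
Before 12:1 compression the overshoot was 2 × 12 = 24 dB, so input = -34.5 + 24 = -10.5 dBFS.

-10.5 dBFS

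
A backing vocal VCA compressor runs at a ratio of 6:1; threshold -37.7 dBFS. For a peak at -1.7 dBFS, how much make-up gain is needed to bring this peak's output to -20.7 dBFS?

The peak compresses to -37.7 + 36/6 = -31.7 dBFS.
To reach -20.7 dBFS requires -20.7 − (-31.7) = 11 dB of make-up.

11 dB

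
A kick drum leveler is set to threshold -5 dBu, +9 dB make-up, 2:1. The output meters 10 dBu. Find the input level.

Before make-up, the level was 10 − 9 = 1 dBu.
That's 6 dB above the -5 dBu threshold.
Before 2:1 compression the overshoot was 6 × 2 = 12 dB, so input = -5 + 12 = 7 dBu.

7 dBu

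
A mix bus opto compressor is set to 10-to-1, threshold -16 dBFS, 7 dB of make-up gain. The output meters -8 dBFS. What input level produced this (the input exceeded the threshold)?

Stripping the +7 dB make-up gives -15 dBFS at the gain stage.
The compressed level sits -15 − (-16) = 1 dB over threshold.
Undo the ratio: input overshoot = 1 × 10 = 10 dB, giving input = -6 dBFS.

-6 dBFS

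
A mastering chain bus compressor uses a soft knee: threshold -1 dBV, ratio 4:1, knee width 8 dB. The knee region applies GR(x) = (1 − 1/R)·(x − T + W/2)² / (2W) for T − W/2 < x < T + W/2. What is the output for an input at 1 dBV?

x − T + W/2 = 1 − (-1) + 4 = 6.
GR = (1 − 1/4) × 6² / 16 = 0.75 × 36 / 16 = 1.6875 dB.
Output = 1 − 1.6875 = -0.6875 dBV.

-0.6875 dBV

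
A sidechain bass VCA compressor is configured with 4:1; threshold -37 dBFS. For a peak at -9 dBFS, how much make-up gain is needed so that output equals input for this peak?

21 dB

Without make-up, output = threshold + overshoot/4 = -37 + 7 = -30 dBFS.
Gap to target: 21 dB.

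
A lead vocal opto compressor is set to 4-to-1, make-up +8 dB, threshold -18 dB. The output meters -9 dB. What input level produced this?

-14 dB

Stripping the +8 dB make-up gives -17 dB at the gain stage.
The compressed level sits -17 − (-18) = 1 dB over threshold.
Undo the ratio: input overshoot = 1 × 4 = 4 dB, giving input = -14 dB.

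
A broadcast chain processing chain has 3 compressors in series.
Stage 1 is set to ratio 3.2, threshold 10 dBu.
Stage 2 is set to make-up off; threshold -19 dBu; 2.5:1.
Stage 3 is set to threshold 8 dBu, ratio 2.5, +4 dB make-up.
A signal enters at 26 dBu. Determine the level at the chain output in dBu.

-1.4 dBu

Stage 1: 16 dB above 10 dBu, reduced 3.2:1 to 5 dB above → 15 dBu.
Stage 2: 34 dB above -19 dBu, reduced 2.5:1 to 13.6 dB above → -5.4 dBu.
Stage 3: -5.4 dBu ≤ 8 dBu, so stage 3 doesn't engage; make-up brings it to -1.4 dBu.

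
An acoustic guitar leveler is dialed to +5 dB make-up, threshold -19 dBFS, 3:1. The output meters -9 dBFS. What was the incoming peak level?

-4 dBFS

Before make-up, the level was -9 − 5 = -14 dBFS.
Post-compression overshoot = -14 − (-19) = 5 dB.
Input overshoot = R × output overshoot = 15 dB → input = -19 + 15 = -4 dBFS.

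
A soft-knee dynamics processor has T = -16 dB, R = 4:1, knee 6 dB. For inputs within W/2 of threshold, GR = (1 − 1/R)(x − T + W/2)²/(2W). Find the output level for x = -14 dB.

x − T + W/2 = -14 − (-16) + 3 = 5.
GR = (1 − 1/4) × 5² / 12 = 0.75 × 25 / 12 = 1.5625 dB.
Output = -14 − 1.5625 = -15.5625 dB.

-15.5625 dB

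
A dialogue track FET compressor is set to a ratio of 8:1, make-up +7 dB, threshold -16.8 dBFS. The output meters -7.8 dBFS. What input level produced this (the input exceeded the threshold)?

-0.8 dBFS

Before make-up, the level was -7.8 − 7 = -14.8 dBFS.
Post-compression overshoot = -14.8 − (-16.8) = 2 dB.
Input overshoot = R × output overshoot = 16 dB → input = -16.8 + 16 = -0.8 dBFS.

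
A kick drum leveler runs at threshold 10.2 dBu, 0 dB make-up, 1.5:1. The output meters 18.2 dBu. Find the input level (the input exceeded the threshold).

22.2 dBu

The compressed level sits 18.2 − 10.2 = 8 dB over threshold.
Undo the ratio: input overshoot = 8 × 1.5 = 12 dB, giving input = 22.2 dBu.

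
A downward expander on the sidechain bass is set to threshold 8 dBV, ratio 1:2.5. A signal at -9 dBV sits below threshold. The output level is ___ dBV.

-34.5 dBV

The input is 17 dB below the 8 dBV threshold.
A 1:2.5 expander multiplies undershoot by 2.5: 17 × 2.5 = 42.5 dB below threshold.
Output = 8 − 42.5 = -34.5 dBV.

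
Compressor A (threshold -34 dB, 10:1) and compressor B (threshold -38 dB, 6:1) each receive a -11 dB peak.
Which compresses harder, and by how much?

A: 23 dB over, compressed to 2.3 dB over, so 20.7 dB of GR.
B: 27 dB over, compressed to 4.5 dB over, so 22.5 dB of GR.
B reduces 1.8 dB more.

B, by 1.8 dB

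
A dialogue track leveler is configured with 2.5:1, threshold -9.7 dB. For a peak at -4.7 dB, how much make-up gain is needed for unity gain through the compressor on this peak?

Overshoot 5 dB → 5/2.5 = 2 dB after compression, so the compressed level is -9.7 + 2 = -7.7 dB.
Make-up = target − compressed = -4.7 − (-7.7) = 3 dB.

3 dB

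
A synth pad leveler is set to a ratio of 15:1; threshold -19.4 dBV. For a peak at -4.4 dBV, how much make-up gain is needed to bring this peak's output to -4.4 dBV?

Overshoot 15 dB → 15/15 = 1 dB after compression, so the compressed level is -19.4 + 1 = -18.4 dBV.
Make-up = target − compressed = -4.4 − (-18.4) = 14 dB.

14 dB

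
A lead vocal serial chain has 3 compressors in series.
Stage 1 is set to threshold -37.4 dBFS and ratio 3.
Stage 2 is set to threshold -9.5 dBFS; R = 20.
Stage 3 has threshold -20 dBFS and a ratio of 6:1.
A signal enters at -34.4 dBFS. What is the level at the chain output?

Stage 1: 3 dB above -37.4 dBFS, reduced 3:1 to 1 dB above → -36.4 dBFS.
Stage 2: -36.4 dBFS is at or below the -9.5 dBFS threshold — no compression; output -36.4 dBFS.
Stage 3: -36.4 dBFS is at or below the -20 dBFS threshold — no compression; output -36.4 dBFS.

-36.4 dBFS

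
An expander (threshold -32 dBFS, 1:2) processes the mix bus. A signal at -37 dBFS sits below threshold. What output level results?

-42 dBFS

The input is 5 dB below the -32 dBFS threshold.
A 1:2 expander multiplies undershoot by 2: 5 × 2 = 10 dB below threshold.
Output = -32 − 10 = -42 dBFS.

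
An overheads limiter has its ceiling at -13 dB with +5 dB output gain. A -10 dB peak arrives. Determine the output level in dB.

At ∞:1, everything above -13 dB is held at the ceiling.
Output gain then adds 5 dB: -13 + 5 = -8 dB.

-8 dB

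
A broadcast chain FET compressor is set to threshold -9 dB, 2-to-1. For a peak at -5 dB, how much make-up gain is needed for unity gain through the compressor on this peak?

2 dB

Without make-up, output = threshold + overshoot/2 = -9 + 2 = -7 dB.
Gap to target: 2 dB.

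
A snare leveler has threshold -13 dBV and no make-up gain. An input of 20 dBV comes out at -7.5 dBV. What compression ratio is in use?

6:1

Input overshoot = 20 − (-13) = 33 dB; output overshoot = -7.5 − (-13) = 5.5 dB.
Ratio = 33 / 5.5 = 6.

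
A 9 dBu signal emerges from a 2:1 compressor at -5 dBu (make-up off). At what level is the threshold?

Let T be the threshold. Output overshoot = (input overshoot)/R, so -5 − T = (9 − T)/2.
2·(-5 − T) = 9 − T → 1·T = -10 − 9 = -19.
T = -19/1 = -19 dBu.

-19 dBu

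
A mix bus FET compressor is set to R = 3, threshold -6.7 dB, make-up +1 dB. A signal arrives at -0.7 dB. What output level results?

The input is 6 dB above the -6.7 dB threshold.
The 6 dB excess becomes 2 dB after 3:1 reduction.
Output = -6.7 + 2 = -4.7 dB; make-up adds 1 dB, giving -3.7 dB.

-3.7 dB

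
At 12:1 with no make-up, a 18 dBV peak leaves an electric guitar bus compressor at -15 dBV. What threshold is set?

-18 dBV

Gain reduction = 18 − (-15) = 33 dB; output overshoot = GR / (R − 1) = 33 / 11 = 3 dB.
Threshold = output − output overshoot = -15 − 3 = -18 dBV.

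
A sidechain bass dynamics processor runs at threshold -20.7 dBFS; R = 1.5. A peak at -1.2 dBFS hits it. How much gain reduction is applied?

The signal is 19.5 dB above threshold.
A 1.5:1 ratio leaves 13 dB of that excess.
Gain reduction = 19.5 − 13 = 6.5 dB.

6.5 dB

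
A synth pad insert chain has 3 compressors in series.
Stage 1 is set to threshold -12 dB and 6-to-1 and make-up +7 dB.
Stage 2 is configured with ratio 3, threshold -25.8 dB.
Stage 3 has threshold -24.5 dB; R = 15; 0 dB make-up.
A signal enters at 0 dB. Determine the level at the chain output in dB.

-24.08 dB

Stage 1: 0 dB is 12 dB over -12 dB; at 6:1 that becomes 2 dB over, giving -10 dB; +7 dB make-up → -3 dB.
Stage 2: -3 dB is 22.8 dB over -25.8 dB; at 3:1 that becomes 7.6 dB over, giving -18.2 dB.
Stage 3: -18.2 dB is 6.3 dB over -24.5 dB; at 15:1 that becomes 0.42 dB over, giving -24.08 dB.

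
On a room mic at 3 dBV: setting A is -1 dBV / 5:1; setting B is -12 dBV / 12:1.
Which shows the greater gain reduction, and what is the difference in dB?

B, by 10.55 dB

A: overshoot 4 dB → output overshoot 0.8 dB → GR 3.2 dB.
B: overshoot 15 dB → output overshoot 1.25 dB → GR 13.75 dB.
B reduces 10.55 dB more.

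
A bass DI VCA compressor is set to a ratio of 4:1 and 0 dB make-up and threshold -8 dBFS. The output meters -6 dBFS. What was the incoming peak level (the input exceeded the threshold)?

0 dBFS

Post-compression overshoot = -6 − (-8) = 2 dB.
Before 4:1 compression the overshoot was 2 × 4 = 8 dB, so input = -8 + 8 = 0 dBFS.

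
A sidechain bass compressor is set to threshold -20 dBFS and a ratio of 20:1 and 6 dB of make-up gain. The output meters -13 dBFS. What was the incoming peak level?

0 dBFS

Before make-up, the level was -13 − 6 = -19 dBFS.
The compressed level sits -19 − (-20) = 1 dB over threshold.
Before 20:1 compression the overshoot was 1 × 20 = 20 dB, so input = -20 + 20 = 0 dBFS.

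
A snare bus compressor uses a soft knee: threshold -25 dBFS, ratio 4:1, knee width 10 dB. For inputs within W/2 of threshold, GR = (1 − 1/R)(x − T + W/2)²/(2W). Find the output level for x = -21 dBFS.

-24.0375 dBFS

x − T + W/2 = -21 − (-25) + 5 = 9.
GR = (1 − 1/4) × 9² / 20 = 0.75 × 81 / 20 = 3.0375 dB.
Output = -21 − 3.0375 = -24.0375 dBFS.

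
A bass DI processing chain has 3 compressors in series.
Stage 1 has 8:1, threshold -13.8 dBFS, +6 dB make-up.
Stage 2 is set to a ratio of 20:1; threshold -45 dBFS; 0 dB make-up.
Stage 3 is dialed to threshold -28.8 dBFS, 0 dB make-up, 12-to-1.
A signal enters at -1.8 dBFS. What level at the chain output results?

Stage 1: 12 dB above -13.8 dBFS, reduced 8:1 to 1.5 dB above → -12.3 dBFS; +6 dB make-up → -6.3 dBFS.
Stage 2: -6.3 dBFS is 38.7 dB over -45 dBFS; at 20:1 that becomes 1.935 dB over, giving -43.065 dBFS.
Stage 3: -43.065 dBFS is at or below the -28.8 dBFS threshold — no compression; output -43.065 dBFS.

-43.065 dBFS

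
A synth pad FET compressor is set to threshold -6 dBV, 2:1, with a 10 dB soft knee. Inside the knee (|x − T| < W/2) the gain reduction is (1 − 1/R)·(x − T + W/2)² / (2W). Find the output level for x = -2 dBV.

-4.025 dBV

x − T + W/2 = -2 − (-6) + 5 = 9.
GR = (1 − 1/2) × 9² / 20 = 0.5 × 81 / 20 = 2.025 dB.
Output = -2 − 2.025 = -4.025 dBV.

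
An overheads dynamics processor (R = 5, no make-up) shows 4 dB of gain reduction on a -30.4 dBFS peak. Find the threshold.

Gain reduction = -30.4 − (-34.4) = 4 dB; output overshoot = GR / (R − 1) = 4 / 4 = 1 dB.
Threshold = output − output overshoot = -34.4 − 1 = -35.4 dBFS.

-35.4 dBFS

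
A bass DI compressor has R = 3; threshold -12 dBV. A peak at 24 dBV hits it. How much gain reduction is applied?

24 dB

The signal is 36 dB above threshold.
A 3:1 ratio leaves 12 dB of that excess.
GR = overshoot in − overshoot out = 36 − 12 = 24 dB.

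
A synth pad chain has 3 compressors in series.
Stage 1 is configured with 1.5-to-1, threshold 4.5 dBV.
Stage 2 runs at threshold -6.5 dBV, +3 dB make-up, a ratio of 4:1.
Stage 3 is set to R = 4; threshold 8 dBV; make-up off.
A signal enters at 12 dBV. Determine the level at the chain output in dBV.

Stage 1: 12 dBV is 7.5 dB over 4.5 dBV; at 1.5:1 that becomes 5 dB over, giving 9.5 dBV.
Stage 2: overshoot 16 dB → 16/4 = 4 dB → -2.5 dBV; +3 dB make-up → 0.5 dBV.
Stage 3: 0.5 dBV ≤ 8 dBV, so stage 3 doesn't engage; output 0.5 dBV.

0.5 dBV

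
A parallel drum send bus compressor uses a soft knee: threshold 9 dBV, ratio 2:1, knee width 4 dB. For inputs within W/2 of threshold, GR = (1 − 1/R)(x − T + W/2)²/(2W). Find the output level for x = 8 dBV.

x − T + W/2 = 8 − 9 + 2 = 1.
GR = (1 − 1/2) × 1² / 8 = 0.5 × 1 / 8 = 0.0625 dB.
Output = 8 − 0.0625 = 7.9375 dBV.

7.9375 dBV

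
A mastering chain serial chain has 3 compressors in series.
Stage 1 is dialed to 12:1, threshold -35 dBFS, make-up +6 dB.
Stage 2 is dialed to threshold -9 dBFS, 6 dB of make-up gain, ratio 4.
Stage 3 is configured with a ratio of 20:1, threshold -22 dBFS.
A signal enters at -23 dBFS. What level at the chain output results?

-22 dBFS

Stage 1: -23 dBFS is 12 dB over -35 dBFS; at 12:1 that becomes 1 dB over, giving -34 dBFS; +6 dB make-up → -28 dBFS.
Stage 2: -28 dBFS ≤ -9 dBFS, so stage 2 doesn't engage; make-up brings it to -22 dBFS.
Stage 3: -22 dBFS ≤ -22 dBFS, so stage 3 doesn't engage; output -22 dBFS.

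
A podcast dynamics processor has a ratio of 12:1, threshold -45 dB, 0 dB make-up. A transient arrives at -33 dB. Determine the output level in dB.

-33 dB sits 12 dB over threshold.
12:1 compression reduces that to 12/12 = 1 dB over.
So the level is -45 + 1 = -44 dB.

-44 dB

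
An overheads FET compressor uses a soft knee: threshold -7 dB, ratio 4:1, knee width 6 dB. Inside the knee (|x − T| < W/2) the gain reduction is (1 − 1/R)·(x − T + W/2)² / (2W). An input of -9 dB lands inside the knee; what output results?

x − T + W/2 = -9 − (-7) + 3 = 1.
GR = (1 − 1/4) × 1² / 12 = 0.75 × 1 / 12 = 0.0625 dB.
Output = -9 − 0.0625 = -9.0625 dB.

-9.0625 dB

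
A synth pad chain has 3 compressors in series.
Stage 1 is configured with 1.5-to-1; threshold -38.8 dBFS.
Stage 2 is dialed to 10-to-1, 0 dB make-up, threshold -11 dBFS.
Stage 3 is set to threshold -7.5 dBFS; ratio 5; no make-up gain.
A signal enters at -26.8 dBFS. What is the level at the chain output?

-30.8 dBFS

Stage 1: -26.8 dBFS is 12 dB over -38.8 dBFS; at 1.5:1 that becomes 8 dB over, giving -30.8 dBFS.
Stage 2: -30.8 dBFS is at or below the -11 dBFS threshold — no compression; output -30.8 dBFS.
Stage 3: -30.8 dBFS is at or below the -7.5 dBFS threshold — no compression; output -30.8 dBFS.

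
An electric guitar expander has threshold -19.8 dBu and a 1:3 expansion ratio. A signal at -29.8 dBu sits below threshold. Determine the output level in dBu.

-49.8 dBu

The input is 10 dB below the -19.8 dBu threshold.
A 1:3 expander multiplies undershoot by 3: 10 × 3 = 30 dB below threshold.
Output = -19.8 − 30 = -49.8 dBu.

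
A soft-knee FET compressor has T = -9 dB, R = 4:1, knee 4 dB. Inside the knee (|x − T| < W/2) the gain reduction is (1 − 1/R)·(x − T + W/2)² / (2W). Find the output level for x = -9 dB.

-9.375 dB

x − T + W/2 = -9 − (-9) + 2 = 2.
GR = (1 − 1/4) × 2² / 8 = 0.75 × 4 / 8 = 0.375 dB.
Output = -9 − 0.375 = -9.375 dB.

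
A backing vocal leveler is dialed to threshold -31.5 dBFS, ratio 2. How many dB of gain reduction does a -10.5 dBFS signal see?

Overshoot = -10.5 − (-31.5) = 21 dB.
After 2:1 compression the overshoot becomes 21/2 = 10.5 dB.
So the signal is attenuated by 21 − 10.5 = 10.5 dB.

10.5 dB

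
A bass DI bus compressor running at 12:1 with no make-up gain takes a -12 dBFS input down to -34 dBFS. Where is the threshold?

-36 dBFS

Let T be the threshold. Output overshoot = (input overshoot)/R, so -34 − T = (-12 − T)/12.
12·(-34 − T) = -12 − T → 11·T = -408 − (-12) = -396.
T = -396/11 = -36 dBFS.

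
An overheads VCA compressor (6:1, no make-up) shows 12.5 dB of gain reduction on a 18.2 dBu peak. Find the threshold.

3.2 dBu

Let T be the threshold. Output overshoot = (input overshoot)/R, so 5.7 − T = (18.2 − T)/6.
6·(5.7 − T) = 18.2 − T → 5·T = 34.2 − 18.2 = 16.
T = 16/5 = 3.2 dBu.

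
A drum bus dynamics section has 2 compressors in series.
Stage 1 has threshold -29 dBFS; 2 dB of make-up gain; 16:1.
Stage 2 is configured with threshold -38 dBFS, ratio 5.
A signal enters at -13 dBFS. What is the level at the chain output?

-35.6 dBFS

Stage 1: overshoot 16 dB → 16/16 = 1 dB → -28 dBFS; +2 dB make-up → -26 dBFS.
Stage 2: 12 dB above -38 dBFS, reduced 5:1 to 2.4 dB above → -35.6 dBFS.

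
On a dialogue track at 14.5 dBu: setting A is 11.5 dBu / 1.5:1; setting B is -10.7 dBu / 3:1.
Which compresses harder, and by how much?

A: GR = 3 − 3/1.5 = 1 dB.
B: GR = 25.2 − 25.2/3 = 16.8 dB.
B applies 15.8 dB more gain reduction.

B, by 15.8 dB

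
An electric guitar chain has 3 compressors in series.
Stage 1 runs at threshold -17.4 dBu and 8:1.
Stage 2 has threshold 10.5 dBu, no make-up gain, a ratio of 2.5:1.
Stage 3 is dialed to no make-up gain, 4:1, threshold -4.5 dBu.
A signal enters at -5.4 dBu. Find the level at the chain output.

Stage 1: overshoot 12 dB → 12/8 = 1.5 dB → -15.9 dBu.
Stage 2: -15.9 dBu ≤ 10.5 dBu, so stage 2 doesn't engage; output -15.9 dBu.
Stage 3: -15.9 dBu is at or below the -4.5 dBu threshold — no compression; output -15.9 dBu.

-15.9 dBu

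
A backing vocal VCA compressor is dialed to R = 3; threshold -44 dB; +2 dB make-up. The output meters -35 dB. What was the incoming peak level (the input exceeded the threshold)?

Remove make-up: -35 − 2 = -37 dB.
The compressed level sits -37 − (-44) = 7 dB over threshold.
Input overshoot = R × output overshoot = 21 dB → input = -44 + 21 = -23 dB.

-23 dB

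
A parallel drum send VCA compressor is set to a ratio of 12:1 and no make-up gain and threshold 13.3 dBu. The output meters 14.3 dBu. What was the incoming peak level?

Post-compression overshoot = 14.3 − 13.3 = 1 dB.
Input overshoot = R × output overshoot = 12 dB → input = 13.3 + 12 = 25.3 dBu.

25.3 dBu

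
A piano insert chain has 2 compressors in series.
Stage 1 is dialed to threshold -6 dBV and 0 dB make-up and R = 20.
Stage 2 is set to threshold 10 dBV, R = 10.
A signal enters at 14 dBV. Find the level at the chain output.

Stage 1: 20 dB above -6 dBV, reduced 20:1 to 1 dB above → -5 dBV.
Stage 2: -5 dBV is at or below the 10 dBV threshold — no compression; output -5 dBV.

-5 dBV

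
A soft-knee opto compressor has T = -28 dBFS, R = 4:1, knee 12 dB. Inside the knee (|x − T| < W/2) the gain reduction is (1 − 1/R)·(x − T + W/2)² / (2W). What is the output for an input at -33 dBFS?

-33.03125 dBFS

x − T + W/2 = -33 − (-28) + 6 = 1.
GR = (1 − 1/4) × 1² / 24 = 0.75 × 1 / 24 = 0.03125 dB.
Output = -33 − 0.03125 = -33.03125 dBFS.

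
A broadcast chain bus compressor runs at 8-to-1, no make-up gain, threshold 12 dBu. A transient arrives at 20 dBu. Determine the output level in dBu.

13 dBu

Overshoot: 20 − 12 = 8 dB.
The 8 dB excess becomes 1 dB after 8:1 reduction.
That puts the output at 13 dBu.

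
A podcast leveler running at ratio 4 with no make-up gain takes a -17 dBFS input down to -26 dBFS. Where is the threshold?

Gain reduction = -17 − (-26) = 9 dB; output overshoot = GR / (R − 1) = 9 / 3 = 3 dB.
Threshold = output − output overshoot = -26 − 3 = -29 dBFS.

-29 dBFS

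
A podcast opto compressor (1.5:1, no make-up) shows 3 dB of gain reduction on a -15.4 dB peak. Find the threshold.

-24.4 dB

Gain reduction = -15.4 − (-18.4) = 3 dB; output overshoot = GR / (R − 1) = 3 / 0.5 = 6 dB.
Threshold = output − output overshoot = -18.4 − 6 = -24.4 dB.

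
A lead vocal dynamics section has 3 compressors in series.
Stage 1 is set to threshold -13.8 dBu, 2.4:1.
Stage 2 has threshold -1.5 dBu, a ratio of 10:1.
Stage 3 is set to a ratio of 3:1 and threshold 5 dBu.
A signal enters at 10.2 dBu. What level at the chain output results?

Stage 1: 10.2 dBu is 24 dB over -13.8 dBu; at 2.4:1 that becomes 10 dB over, giving -3.8 dBu.
Stage 2: below threshold (-3.8 ≤ -1.5); passes unchanged; output -3.8 dBu.
Stage 3: -3.8 dBu is at or below the 5 dBu threshold — no compression; output -3.8 dBu.

-3.8 dBu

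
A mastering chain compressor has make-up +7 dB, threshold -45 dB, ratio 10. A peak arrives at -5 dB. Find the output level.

Overshoot: -5 − (-45) = 40 dB.
The 40 dB excess becomes 4 dB after 10:1 reduction.
Output = -45 + 4 = -41 dB; make-up adds 7 dB, giving -34 dB.

-34 dB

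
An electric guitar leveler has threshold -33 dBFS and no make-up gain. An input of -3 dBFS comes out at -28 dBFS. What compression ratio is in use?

Input overshoot = -3 − (-33) = 30 dB; output overshoot = -28 − (-33) = 5 dB.
Ratio = 30 / 5 = 6.

6:1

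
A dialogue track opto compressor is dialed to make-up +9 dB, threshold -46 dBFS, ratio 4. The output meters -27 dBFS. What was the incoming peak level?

Stripping the +9 dB make-up gives -36 dBFS at the gain stage.
That's 10 dB above the -46 dBFS threshold.
Before 4:1 compression the overshoot was 10 × 4 = 40 dB, so input = -46 + 40 = -6 dBFS.

-6 dBFS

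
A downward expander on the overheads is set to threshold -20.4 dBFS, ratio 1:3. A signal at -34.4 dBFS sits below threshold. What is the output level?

The input is 14 dB below the -20.4 dBFS threshold.
A 1:3 expander multiplies undershoot by 3: 14 × 3 = 42 dB below threshold.
Output = -20.4 − 42 = -62.4 dBFS.

-62.4 dBFS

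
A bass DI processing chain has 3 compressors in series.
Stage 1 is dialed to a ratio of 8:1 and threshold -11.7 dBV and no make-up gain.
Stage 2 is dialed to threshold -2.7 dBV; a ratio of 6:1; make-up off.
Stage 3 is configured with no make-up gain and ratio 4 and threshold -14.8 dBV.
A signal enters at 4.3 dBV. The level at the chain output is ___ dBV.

Stage 1: 4.3 dBV is 16 dB over -11.7 dBV; at 8:1 that becomes 2 dB over, giving -9.7 dBV.
Stage 2: -9.7 dBV ≤ -2.7 dBV, so stage 2 doesn't engage; output -9.7 dBV.
Stage 3: -9.7 dBV is 5.1 dB over -14.8 dBV; at 4:1 that becomes 1.275 dB over, giving -13.525 dBV.

-13.525 dBV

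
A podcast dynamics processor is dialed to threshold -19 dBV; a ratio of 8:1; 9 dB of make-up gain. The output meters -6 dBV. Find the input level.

13 dBV

Stripping the +9 dB make-up gives -15 dBV at the gain stage.
Post-compression overshoot = -15 − (-19) = 4 dB.
Undo the ratio: input overshoot = 4 × 8 = 32 dB, giving input = 13 dBV.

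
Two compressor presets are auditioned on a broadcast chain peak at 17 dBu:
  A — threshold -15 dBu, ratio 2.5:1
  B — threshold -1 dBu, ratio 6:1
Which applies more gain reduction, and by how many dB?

A: overshoot 32 dB → output overshoot 12.8 dB → GR 19.2 dB.
B: overshoot 18 dB → output overshoot 3 dB → GR 15 dB.
Difference: 4.2 dB in favour of A.

A, by 4.2 dB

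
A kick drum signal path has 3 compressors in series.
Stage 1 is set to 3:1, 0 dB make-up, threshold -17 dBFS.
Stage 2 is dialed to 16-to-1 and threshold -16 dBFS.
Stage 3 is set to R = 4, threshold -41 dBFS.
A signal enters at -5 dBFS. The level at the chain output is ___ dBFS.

Stage 1: 12 dB above -17 dBFS, reduced 3:1 to 4 dB above → -13 dBFS.
Stage 2: 3 dB above -16 dBFS, reduced 16:1 to 0.1875 dB above → -15.8125 dBFS.
Stage 3: 25.1875 dB above -41 dBFS, reduced 4:1 to 6.296875 dB above → -34.703125 dBFS.

-34.703125 dBFS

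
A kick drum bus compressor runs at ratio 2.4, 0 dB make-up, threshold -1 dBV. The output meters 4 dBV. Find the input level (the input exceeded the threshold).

11 dBV

The compressed level sits 4 − (-1) = 5 dB over threshold.
Undo the ratio: input overshoot = 5 × 2.4 = 12 dB, giving input = 11 dBV.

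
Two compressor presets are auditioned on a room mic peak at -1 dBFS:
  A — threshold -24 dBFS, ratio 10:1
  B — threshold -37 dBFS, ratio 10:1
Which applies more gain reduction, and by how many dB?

B, by 11.7 dB

A: 23 dB over, compressed to 2.3 dB over, so 20.7 dB of GR.
B: 36 dB over, compressed to 3.6 dB over, so 32.4 dB of GR.
B reduces 11.7 dB more.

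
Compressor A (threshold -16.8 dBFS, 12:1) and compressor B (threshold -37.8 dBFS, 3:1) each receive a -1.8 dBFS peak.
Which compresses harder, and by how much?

A: 15 dB over, compressed to 1.25 dB over, so 13.75 dB of GR.
B: 36 dB over, compressed to 12 dB over, so 24 dB of GR.
B reduces 10.25 dB more.

B, by 10.25 dB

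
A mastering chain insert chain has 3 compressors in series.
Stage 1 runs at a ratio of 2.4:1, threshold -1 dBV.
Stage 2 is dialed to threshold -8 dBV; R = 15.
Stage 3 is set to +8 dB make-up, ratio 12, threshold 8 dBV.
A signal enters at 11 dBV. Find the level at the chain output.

0.8 dBV

Stage 1: 11 dBV is 12 dB over -1 dBV; at 2.4:1 that becomes 5 dB over, giving 4 dBV.
Stage 2: 4 dBV is 12 dB over -8 dBV; at 15:1 that becomes 0.8 dB over, giving -7.2 dBV.
Stage 3: below threshold (-7.2 ≤ 8); passes unchanged; make-up brings it to 0.8 dBV.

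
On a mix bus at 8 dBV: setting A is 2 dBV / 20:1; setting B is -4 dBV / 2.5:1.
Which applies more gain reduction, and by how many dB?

B, by 1.5 dB

A: 6 dB over, compressed to 0.3 dB over, so 5.7 dB of GR.
B: 12 dB over, compressed to 4.8 dB over, so 7.2 dB of GR.
B applies 1.5 dB more gain reduction.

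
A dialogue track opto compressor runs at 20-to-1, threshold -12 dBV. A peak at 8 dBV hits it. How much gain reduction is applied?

The signal is 20 dB above threshold.
After 20:1 compression the overshoot becomes 20/20 = 1 dB.
So the signal is attenuated by 20 − 1 = 19 dB.

19 dB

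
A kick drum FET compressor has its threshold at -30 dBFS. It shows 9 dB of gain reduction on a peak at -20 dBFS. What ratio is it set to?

10:1

Input overshoot = -20 − (-30) = 10 dB.
Output overshoot = 10 − 9 = 1 dB.
Ratio = input overshoot / output overshoot = 10 / 1 = 10.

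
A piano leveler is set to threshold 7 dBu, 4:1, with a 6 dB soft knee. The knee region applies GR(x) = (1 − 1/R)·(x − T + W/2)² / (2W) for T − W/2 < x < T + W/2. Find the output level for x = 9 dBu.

7.4375 dBu

x − T + W/2 = 9 − 7 + 3 = 5.
GR = (1 − 1/4) × 5² / 12 = 0.75 × 25 / 12 = 1.5625 dB.
Output = 9 − 1.5625 = 7.4375 dBu.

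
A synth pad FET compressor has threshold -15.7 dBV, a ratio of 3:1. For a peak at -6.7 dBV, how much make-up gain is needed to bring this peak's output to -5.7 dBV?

7 dB

The peak compresses to -15.7 + 9/3 = -12.7 dBV.
To reach -5.7 dBV requires -5.7 − (-12.7) = 7 dB of make-up.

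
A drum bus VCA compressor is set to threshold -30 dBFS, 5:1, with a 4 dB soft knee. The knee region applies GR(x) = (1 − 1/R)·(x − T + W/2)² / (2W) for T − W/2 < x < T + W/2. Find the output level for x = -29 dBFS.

x − T + W/2 = -29 − (-30) + 2 = 3.
GR = (1 − 1/5) × 3² / 8 = 0.8 × 9 / 8 = 0.9 dB.
Output = -29 − 0.9 = -29.9 dBFS.

-29.9 dBFS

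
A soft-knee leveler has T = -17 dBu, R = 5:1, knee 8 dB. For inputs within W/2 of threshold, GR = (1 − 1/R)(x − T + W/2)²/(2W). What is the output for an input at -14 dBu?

-16.45 dBu

x − T + W/2 = -14 − (-17) + 4 = 7.
GR = (1 − 1/5) × 7² / 16 = 0.8 × 49 / 16 = 2.45 dB.
Output = -14 − 2.45 = -16.45 dBu.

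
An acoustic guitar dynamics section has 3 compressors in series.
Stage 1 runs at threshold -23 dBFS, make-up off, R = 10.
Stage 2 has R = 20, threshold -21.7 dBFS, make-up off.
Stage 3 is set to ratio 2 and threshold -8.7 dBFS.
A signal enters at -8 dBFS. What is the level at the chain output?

-21.69 dBFS

Stage 1: 15 dB above -23 dBFS, reduced 10:1 to 1.5 dB above → -21.5 dBFS.
Stage 2: -21.5 dBFS is 0.2 dB over -21.7 dBFS; at 20:1 that becomes 0.01 dB over, giving -21.69 dBFS.
Stage 3: -21.69 dBFS ≤ -8.7 dBFS, so stage 3 doesn't engage; output -21.69 dBFS.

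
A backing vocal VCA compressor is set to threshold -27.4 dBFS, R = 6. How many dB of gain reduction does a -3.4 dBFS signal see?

20 dB

-3.4 dBFS exceeds the threshold by 24 dB.
A 6:1 ratio leaves 4 dB of that excess.
So the signal is attenuated by 24 − 4 = 20 dB.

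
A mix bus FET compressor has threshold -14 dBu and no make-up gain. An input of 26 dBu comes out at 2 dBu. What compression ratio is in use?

Input overshoot = 26 − (-14) = 40 dB; output overshoot = 2 − (-14) = 16 dB.
Ratio = 40 / 16 = 2.5.

2.5:1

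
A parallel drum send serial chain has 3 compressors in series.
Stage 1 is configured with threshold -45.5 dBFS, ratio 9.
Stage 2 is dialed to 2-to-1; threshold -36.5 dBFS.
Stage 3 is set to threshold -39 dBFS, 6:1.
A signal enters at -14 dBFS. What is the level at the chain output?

-42 dBFS

Stage 1: 31.5 dB above -45.5 dBFS, reduced 9:1 to 3.5 dB above → -42 dBFS.
Stage 2: -42 dBFS ≤ -36.5 dBFS, so stage 2 doesn't engage; output -42 dBFS.
Stage 3: below threshold (-42 ≤ -39); passes unchanged; output -42 dBFS.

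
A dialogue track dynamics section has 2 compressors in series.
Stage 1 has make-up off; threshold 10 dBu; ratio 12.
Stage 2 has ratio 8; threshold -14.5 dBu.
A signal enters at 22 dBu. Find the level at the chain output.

Stage 1: 22 dBu is 12 dB over 10 dBu; at 12:1 that becomes 1 dB over, giving 11 dBu.
Stage 2: 11 dBu is 25.5 dB over -14.5 dBu; at 8:1 that becomes 3.1875 dB over, giving -11.3125 dBu.

-11.3125 dBu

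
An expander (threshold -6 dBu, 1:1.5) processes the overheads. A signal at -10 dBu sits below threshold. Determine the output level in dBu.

Below threshold, a 1:1.5 expander applies gain = (1.5−1)×(T − x) of attenuation.
(1.5−1) × 4 = 2 dB, so output = -10 − 2 = -12 dBu.

-12 dBu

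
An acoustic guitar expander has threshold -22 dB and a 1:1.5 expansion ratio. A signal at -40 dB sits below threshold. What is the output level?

Below threshold, a 1:1.5 expander applies gain = (1.5−1)×(T − x) of attenuation.
(1.5−1) × 18 = 9 dB, so output = -40 − 9 = -49 dB.

-49 dB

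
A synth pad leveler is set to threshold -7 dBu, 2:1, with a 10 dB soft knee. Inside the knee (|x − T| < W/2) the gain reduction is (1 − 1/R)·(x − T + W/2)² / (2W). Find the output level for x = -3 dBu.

x − T + W/2 = -3 − (-7) + 5 = 9.
GR = (1 − 1/2) × 9² / 20 = 0.5 × 81 / 20 = 2.025 dB.
Output = -3 − 2.025 = -5.025 dBu.

-5.025 dBu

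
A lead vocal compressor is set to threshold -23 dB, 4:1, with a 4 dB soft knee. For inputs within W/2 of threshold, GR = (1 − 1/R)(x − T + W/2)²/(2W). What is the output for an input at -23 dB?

-23.375 dB

x − T + W/2 = -23 − (-23) + 2 = 2.
GR = (1 − 1/4) × 2² / 8 = 0.75 × 4 / 8 = 0.375 dB.
Output = -23 − 0.375 = -23.375 dB.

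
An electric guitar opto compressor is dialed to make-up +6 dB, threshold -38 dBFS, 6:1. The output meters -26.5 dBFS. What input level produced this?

-5 dBFS

Remove make-up: -26.5 − 6 = -32.5 dBFS.
The compressed level sits -32.5 − (-38) = 5.5 dB over threshold.
Input overshoot = R × output overshoot = 33 dB → input = -38 + 33 = -5 dBFS.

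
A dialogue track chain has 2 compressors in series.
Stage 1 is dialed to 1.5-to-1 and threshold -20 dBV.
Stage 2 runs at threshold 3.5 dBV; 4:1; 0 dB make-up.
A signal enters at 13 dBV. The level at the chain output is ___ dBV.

Stage 1: 13 dBV is 33 dB over -20 dBV; at 1.5:1 that becomes 22 dB over, giving 2 dBV.
Stage 2: 2 dBV ≤ 3.5 dBV, so stage 2 doesn't engage; output 2 dBV.

2 dBV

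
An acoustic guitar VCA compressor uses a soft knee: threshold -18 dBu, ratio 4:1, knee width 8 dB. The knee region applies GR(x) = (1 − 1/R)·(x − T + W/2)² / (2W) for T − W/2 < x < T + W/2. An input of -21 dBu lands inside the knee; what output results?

-21.046875 dBu

x − T + W/2 = -21 − (-18) + 4 = 1.
GR = (1 − 1/4) × 1² / 16 = 0.75 × 1 / 16 = 0.046875 dB.
Output = -21 − 0.046875 = -21.046875 dBu.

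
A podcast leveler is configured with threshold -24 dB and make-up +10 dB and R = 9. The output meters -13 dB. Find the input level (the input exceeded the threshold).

-15 dB

Before make-up, the level was -13 − 10 = -23 dB.
Post-compression overshoot = -23 − (-24) = 1 dB.
Input overshoot = R × output overshoot = 9 dB → input = -24 + 9 = -15 dB.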